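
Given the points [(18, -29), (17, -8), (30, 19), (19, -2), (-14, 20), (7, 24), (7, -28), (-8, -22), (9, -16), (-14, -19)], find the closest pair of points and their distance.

Computing all pairwise distances among 10 points:

d((18, -29), (17, -8)) = 21.0238
d((18, -29), (30, 19)) = 49.4773
d((18, -29), (19, -2)) = 27.0185
d((18, -29), (-14, 20)) = 58.5235
d((18, -29), (7, 24)) = 54.1295
d((18, -29), (7, -28)) = 11.0454
d((18, -29), (-8, -22)) = 26.9258
d((18, -29), (9, -16)) = 15.8114
d((18, -29), (-14, -19)) = 33.5261
d((17, -8), (30, 19)) = 29.9666
d((17, -8), (19, -2)) = 6.3246 <-- minimum
d((17, -8), (-14, 20)) = 41.7732
d((17, -8), (7, 24)) = 33.5261
d((17, -8), (7, -28)) = 22.3607
d((17, -8), (-8, -22)) = 28.6531
d((17, -8), (9, -16)) = 11.3137
d((17, -8), (-14, -19)) = 32.8938
d((30, 19), (19, -2)) = 23.7065
d((30, 19), (-14, 20)) = 44.0114
d((30, 19), (7, 24)) = 23.5372
d((30, 19), (7, -28)) = 52.3259
d((30, 19), (-8, -22)) = 55.9017
d((30, 19), (9, -16)) = 40.8167
d((30, 19), (-14, -19)) = 58.1378
d((19, -2), (-14, 20)) = 39.6611
d((19, -2), (7, 24)) = 28.6356
d((19, -2), (7, -28)) = 28.6356
d((19, -2), (-8, -22)) = 33.6006
d((19, -2), (9, -16)) = 17.2047
d((19, -2), (-14, -19)) = 37.1214
d((-14, 20), (7, 24)) = 21.3776
d((-14, 20), (7, -28)) = 52.3927
d((-14, 20), (-8, -22)) = 42.4264
d((-14, 20), (9, -16)) = 42.72
d((-14, 20), (-14, -19)) = 39.0
d((7, 24), (7, -28)) = 52.0
d((7, 24), (-8, -22)) = 48.3839
d((7, 24), (9, -16)) = 40.05
d((7, 24), (-14, -19)) = 47.8539
d((7, -28), (-8, -22)) = 16.1555
d((7, -28), (9, -16)) = 12.1655
d((7, -28), (-14, -19)) = 22.8473
d((-8, -22), (9, -16)) = 18.0278
d((-8, -22), (-14, -19)) = 6.7082
d((9, -16), (-14, -19)) = 23.1948

Closest pair: (17, -8) and (19, -2) with distance 6.3246

The closest pair is (17, -8) and (19, -2) with Euclidean distance 6.3246. For 10 points, brute-force pairwise comparison is shown above. For large n, the divide-and-conquer algorithm (sort by x, recurse on halves, check the dividing strip) achieves O(n log n).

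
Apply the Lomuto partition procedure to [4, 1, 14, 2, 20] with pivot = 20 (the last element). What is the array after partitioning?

Lomuto partition with pivot = 20:

Initial array: [4, 1, 14, 2, 20]

arr[0]=4 <= 20: swap with position 0, array becomes [4, 1, 14, 2, 20]
arr[1]=1 <= 20: swap with position 1, array becomes [4, 1, 14, 2, 20]
arr[2]=14 <= 20: swap with position 2, array becomes [4, 1, 14, 2, 20]
arr[3]=2 <= 20: swap with position 3, array becomes [4, 1, 14, 2, 20]

Place pivot at position 4: [4, 1, 14, 2, 20]
Pivot position: 4

After partitioning with pivot 20, the array becomes [4, 1, 14, 2, 20]. The pivot is placed at index 4. All elements to the left of the pivot are <= 20, and all elements to the right are > 20.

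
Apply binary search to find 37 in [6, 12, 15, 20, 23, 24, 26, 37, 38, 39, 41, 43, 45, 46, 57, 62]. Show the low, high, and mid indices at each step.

Binary search for 37 in [6, 12, 15, 20, 23, 24, 26, 37, 38, 39, 41, 43, 45, 46, 57, 62]:

lo=0, hi=15, mid=7, arr[mid]=37 -> Found target at index 7!

Binary search finds 37 at index 7 after 1 comparisons. The search repeatedly halves the search space by comparing with the middle element.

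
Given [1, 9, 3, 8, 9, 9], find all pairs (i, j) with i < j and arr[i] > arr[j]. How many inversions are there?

Finding inversions in [1, 9, 3, 8, 9, 9]:

(1, 2): arr[1]=9 > arr[2]=3
(1, 3): arr[1]=9 > arr[3]=8

Total inversions: 2

The array has 2 inversion(s): (1,2), (1,3). Each pair (i,j) satisfies i < j and arr[i] > arr[j].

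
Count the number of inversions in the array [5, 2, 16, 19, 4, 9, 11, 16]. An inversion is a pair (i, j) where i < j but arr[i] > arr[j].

Finding inversions in [5, 2, 16, 19, 4, 9, 11, 16]:

(0, 1): arr[0]=5 > arr[1]=2
(0, 4): arr[0]=5 > arr[4]=4
(2, 4): arr[2]=16 > arr[4]=4
(2, 5): arr[2]=16 > arr[5]=9
(2, 6): arr[2]=16 > arr[6]=11
(3, 4): arr[3]=19 > arr[4]=4
(3, 5): arr[3]=19 > arr[5]=9
(3, 6): arr[3]=19 > arr[6]=11
(3, 7): arr[3]=19 > arr[7]=16

Total inversions: 9

The array has 9 inversion(s): (0,1), (0,4), (2,4), (2,5), (2,6), (3,4), (3,5), (3,6), (3,7). Each pair (i,j) satisfies i < j and arr[i] > arr[j].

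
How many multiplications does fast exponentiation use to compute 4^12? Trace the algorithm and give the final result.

Computing 4^12 by squaring (build up from 4^1; each line after the first costs one multiplication):

4^1 = 4
4^2 = (4^1)^2 = 4^2 = 16
4^3 = 4 * 4^2 = 4 * 16 = 64
4^6 = (4^3)^2 = 64^2 = 4096
4^12 = (4^6)^2 = 4096^2 = 16777216

Result: 16777216
Multiplications needed: 4 (4 lines after 4^1)

4^12 = 16777216. Using exponentiation by squaring, this requires 4 multiplications. The key idea: if the exponent is even, square the half-power; if odd, multiply by the base once.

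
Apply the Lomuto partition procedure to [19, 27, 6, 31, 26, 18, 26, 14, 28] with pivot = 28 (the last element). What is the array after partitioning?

Lomuto partition with pivot = 28:

Initial array: [19, 27, 6, 31, 26, 18, 26, 14, 28]

arr[0]=19 <= 28: swap with position 0, array becomes [19, 27, 6, 31, 26, 18, 26, 14, 28]
arr[1]=27 <= 28: swap with position 1, array becomes [19, 27, 6, 31, 26, 18, 26, 14, 28]
arr[2]=6 <= 28: swap with position 2, array becomes [19, 27, 6, 31, 26, 18, 26, 14, 28]
arr[3]=31 > 28: no swap
arr[4]=26 <= 28: swap with position 3, array becomes [19, 27, 6, 26, 31, 18, 26, 14, 28]
arr[5]=18 <= 28: swap with position 4, array becomes [19, 27, 6, 26, 18, 31, 26, 14, 28]
arr[6]=26 <= 28: swap with position 5, array becomes [19, 27, 6, 26, 18, 26, 31, 14, 28]
arr[7]=14 <= 28: swap with position 6, array becomes [19, 27, 6, 26, 18, 26, 14, 31, 28]

Place pivot at position 7: [19, 27, 6, 26, 18, 26, 14, 28, 31]
Pivot position: 7

After partitioning with pivot 28, the array becomes [19, 27, 6, 26, 18, 26, 14, 28, 31]. The pivot is placed at index 7. All elements to the left of the pivot are <= 28, and all elements to the right are > 28.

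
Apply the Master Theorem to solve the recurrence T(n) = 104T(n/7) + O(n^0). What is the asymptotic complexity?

Master Theorem for T(n) = 104T(n/7) + O(n^0):

a = 104, b = 7, c = 0
log_b(a) = log_7(104) = 2.3867

Case 1: c = 0 < log_7(104) = 2.3867
T(n) = O(n^(log_7 104))

For T(n) = 104T(n/7) + O(n^0): log_7(104) = 2.3867. This is Case 1 of the Master Theorem (c < log_b(a), work dominated by leaves), giving O(n^(log_7 104)).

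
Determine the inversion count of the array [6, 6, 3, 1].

Finding inversions in [6, 6, 3, 1]:

(0, 2): arr[0]=6 > arr[2]=3
(0, 3): arr[0]=6 > arr[3]=1
(1, 2): arr[1]=6 > arr[2]=3
(1, 3): arr[1]=6 > arr[3]=1
(2, 3): arr[2]=3 > arr[3]=1

Total inversions: 5

The array has 5 inversion(s): (0,2), (0,3), (1,2), (1,3), (2,3). Each pair (i,j) satisfies i < j and arr[i] > arr[j].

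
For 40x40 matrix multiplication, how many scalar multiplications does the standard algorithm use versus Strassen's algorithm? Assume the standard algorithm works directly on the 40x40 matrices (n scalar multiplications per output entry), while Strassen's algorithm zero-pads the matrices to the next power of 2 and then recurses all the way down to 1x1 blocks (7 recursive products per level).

Matrix multiplication for 40x40 matrices:

Strassen's algorithm requires power-of-2 dimensions. Pad 40x40 to 64x64 (next power of 2).

Standard algorithm: 40^3 = 64000 multiplications
Strassen's algorithm: 7^(log2(64)) = 7^6 = 117649 multiplications
Difference: 64000 - 117649 = -53649 (Strassen uses MORE here due to padding overhead — for small or just-over-power-of-2 n, padding can outweigh the per-level savings)

Standard: 64000 multiplications (40^3). Strassen: 117649 multiplications (7^6, after padding to 64x64). Strassen reduces 8 recursive multiplications to 7 at each level.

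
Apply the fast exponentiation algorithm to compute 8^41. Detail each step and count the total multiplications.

Computing 8^41 by squaring (build up from 8^1; each line after the first costs one multiplication):

8^1 = 8
8^2 = (8^1)^2 = 8^2 = 64
8^4 = (8^2)^2 = 64^2 = 4096
8^5 = 8 * 8^4 = 8 * 4096 = 32768
8^10 = (8^5)^2 = 32768^2 = 1073741824
8^20 = (8^10)^2 = 1073741824^2 = 1152921504606846976
8^40 = (8^20)^2 = 1152921504606846976^2 = 1329227995784915872903807060280344576
8^41 = 8 * 8^40 = 8 * 1329227995784915872903807060280344576 = 10633823966279326983230456482242756608

Result: 10633823966279326983230456482242756608
Multiplications needed: 7 (7 lines after 8^1)

8^41 = 10633823966279326983230456482242756608. Using exponentiation by squaring, this requires 7 multiplications. The key idea: if the exponent is even, square the half-power; if odd, multiply by the base once.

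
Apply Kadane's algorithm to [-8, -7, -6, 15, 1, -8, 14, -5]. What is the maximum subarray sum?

Using Kadane's algorithm on [-8, -7, -6, 15, 1, -8, 14, -5]:

Scanning through the array:
Position 1 (value -7): max_ending_here = -7, max_so_far = -7
Position 2 (value -6): max_ending_here = -6, max_so_far = -6
Position 3 (value 15): max_ending_here = 15, max_so_far = 15
Position 4 (value 1): max_ending_here = 16, max_so_far = 16
Position 5 (value -8): max_ending_here = 8, max_so_far = 16
Position 6 (value 14): max_ending_here = 22, max_so_far = 22
Position 7 (value -5): max_ending_here = 17, max_so_far = 22

Maximum subarray: [15, 1, -8, 14]
Maximum sum: 22

The maximum subarray is [15, 1, -8, 14] with sum 22. This subarray runs from index 3 to index 6.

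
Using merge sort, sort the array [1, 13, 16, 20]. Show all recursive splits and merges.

Merge sort trace:

Split: [1, 13, 16, 20] -> [1, 13] and [16, 20]
  Split: [1, 13] -> [1] and [13]
  Merge: [1] + [13] -> [1, 13]
  Split: [16, 20] -> [16] and [20]
  Merge: [16] + [20] -> [16, 20]
Merge: [1, 13] + [16, 20] -> [1, 13, 16, 20]

Final sorted array: [1, 13, 16, 20]

The merge sort proceeds by recursively splitting the array and merging sorted halves.
After all merges, the sorted array is [1, 13, 16, 20].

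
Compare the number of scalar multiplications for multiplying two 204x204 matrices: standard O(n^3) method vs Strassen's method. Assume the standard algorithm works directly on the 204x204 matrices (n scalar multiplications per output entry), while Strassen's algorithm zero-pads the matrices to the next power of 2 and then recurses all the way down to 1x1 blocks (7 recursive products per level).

Matrix multiplication for 204x204 matrices:

Strassen's algorithm requires power-of-2 dimensions. Pad 204x204 to 256x256 (next power of 2).

Standard algorithm: 204^3 = 8489664 multiplications
Strassen's algorithm: 7^(log2(256)) = 7^8 = 5764801 multiplications
Savings: 8489664 - 5764801 = 2724863 multiplications

Standard: 8489664 multiplications (204^3). Strassen: 5764801 multiplications (7^8, after padding to 256x256). Strassen reduces 8 recursive multiplications to 7 at each level.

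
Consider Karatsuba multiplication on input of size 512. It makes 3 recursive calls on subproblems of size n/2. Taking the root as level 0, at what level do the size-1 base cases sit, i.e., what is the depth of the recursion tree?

For divide and conquer with division factor 2:

Problem sizes at each level:
Level 0: 512
Level 1: 256
Level 2: 128
Level 3: 64
Level 4: 32
Level 5: 16
Level 6: 8
Level 7: 4
Level 8: 2
Level 9: 1

The root is level 0 and the size-1 base case is level 9 (the tree spans levels 0 through 9, i.e. 10 levels counting the root), so the depth is the number of divisions: log_2(512) = 9

The recursion tree depth is log_2(512) = 9. At each level, the problem size is divided by 2, so it takes 9 divisions to reduce to a base case of size 1. The algorithm makes 3 recursive calls at each level.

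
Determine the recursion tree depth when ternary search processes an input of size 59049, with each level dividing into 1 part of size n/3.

For divide and conquer with division factor 3:

Problem sizes at each level:
Level 0: 59049
Level 1: 19683
Level 2: 6561
Level 3: 2187
Level 4: 729
Level 5: 243
Level 6: 81
Level 7: 27
Level 8: 9
Level 9: 3
Level 10: 1

The root is level 0 and the size-1 base case is level 10 (the tree spans levels 0 through 10, i.e. 11 levels counting the root), so the depth is the number of divisions: log_3(59049) = 10

The recursion tree depth is log_3(59049) = 10. At each level, the problem size is divided by 3, so it takes 10 divisions to reduce to a base case of size 1. The algorithm makes 1 recursive call at each level.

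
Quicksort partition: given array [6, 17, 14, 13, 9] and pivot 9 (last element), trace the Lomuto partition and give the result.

Lomuto partition with pivot = 9:

Initial array: [6, 17, 14, 13, 9]

arr[0]=6 <= 9: swap with position 0, array becomes [6, 17, 14, 13, 9]
arr[1]=17 > 9: no swap
arr[2]=14 > 9: no swap
arr[3]=13 > 9: no swap

Place pivot at position 1: [6, 9, 14, 13, 17]
Pivot position: 1

After partitioning with pivot 9, the array becomes [6, 9, 14, 13, 17]. The pivot is placed at index 1. All elements to the left of the pivot are <= 9, and all elements to the right are > 9.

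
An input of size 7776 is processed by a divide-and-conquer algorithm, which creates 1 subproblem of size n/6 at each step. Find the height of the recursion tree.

For divide and conquer with division factor 6:

Problem sizes at each level:
Level 0: 7776
Level 1: 1296
Level 2: 216
Level 3: 36
Level 4: 6
Level 5: 1

The root is level 0 and the size-1 base case is level 5 (the tree spans levels 0 through 5, i.e. 6 levels counting the root), so the depth is the number of divisions: log_6(7776) = 5

The recursion tree depth is log_6(7776) = 5. At each level, the problem size is divided by 6, so it takes 5 divisions to reduce to a base case of size 1. The algorithm makes 1 recursive call at each level.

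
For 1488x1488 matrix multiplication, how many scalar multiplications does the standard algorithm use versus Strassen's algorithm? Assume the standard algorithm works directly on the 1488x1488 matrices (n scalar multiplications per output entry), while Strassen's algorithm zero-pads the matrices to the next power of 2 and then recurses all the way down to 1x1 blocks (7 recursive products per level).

Matrix multiplication for 1488x1488 matrices:

Strassen's algorithm requires power-of-2 dimensions. Pad 1488x1488 to 2048x2048 (next power of 2).

Standard algorithm: 1488^3 = 3294646272 multiplications
Strassen's algorithm: 7^(log2(2048)) = 7^11 = 1977326743 multiplications
Savings: 3294646272 - 1977326743 = 1317319529 multiplications

Standard: 3294646272 multiplications (1488^3). Strassen: 1977326743 multiplications (7^11, after padding to 2048x2048). Strassen reduces 8 recursive multiplications to 7 at each level.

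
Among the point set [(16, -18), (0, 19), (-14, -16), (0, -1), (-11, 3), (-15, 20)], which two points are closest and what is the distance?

Computing all pairwise distances among 6 points:

d((16, -18), (0, 19)) = 40.3113
d((16, -18), (-14, -16)) = 30.0666
d((16, -18), (0, -1)) = 23.3452
d((16, -18), (-11, 3)) = 34.2053
d((16, -18), (-15, 20)) = 49.0408
d((0, 19), (-14, -16)) = 37.6962
d((0, 19), (0, -1)) = 20.0
d((0, 19), (-11, 3)) = 19.4165
d((0, 19), (-15, 20)) = 15.0333
d((-14, -16), (0, -1)) = 20.5183
d((-14, -16), (-11, 3)) = 19.2354
d((-14, -16), (-15, 20)) = 36.0139
d((0, -1), (-11, 3)) = 11.7047 <-- minimum
d((0, -1), (-15, 20)) = 25.807
d((-11, 3), (-15, 20)) = 17.4642

Closest pair: (0, -1) and (-11, 3) with distance 11.7047

The closest pair is (0, -1) and (-11, 3) with Euclidean distance 11.7047. For 6 points, brute-force pairwise comparison is shown above. For large n, the divide-and-conquer algorithm (sort by x, recurse on halves, check the dividing strip) achieves O(n log n).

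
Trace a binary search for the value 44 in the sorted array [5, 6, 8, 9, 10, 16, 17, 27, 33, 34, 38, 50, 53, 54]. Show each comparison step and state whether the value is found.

Binary search for 44 in [5, 6, 8, 9, 10, 16, 17, 27, 33, 34, 38, 50, 53, 54]:

lo=0, hi=13, mid=6, arr[mid]=17 -> 17 < 44, search right half
lo=7, hi=13, mid=10, arr[mid]=38 -> 38 < 44, search right half
lo=11, hi=13, mid=12, arr[mid]=53 -> 53 > 44, search left half
lo=11, hi=11, mid=11, arr[mid]=50 -> 50 > 44, search left half
lo=11 > hi=10, target 44 not found

Binary search determines that 44 is not in the array after 4 comparisons. The search space was exhausted without finding the target.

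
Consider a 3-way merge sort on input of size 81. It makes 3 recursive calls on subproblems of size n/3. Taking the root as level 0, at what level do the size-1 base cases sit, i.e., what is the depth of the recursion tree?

For divide and conquer with division factor 3:

Problem sizes at each level:
Level 0: 81
Level 1: 27
Level 2: 9
Level 3: 3
Level 4: 1

The root is level 0 and the size-1 base case is level 4 (the tree spans levels 0 through 4, i.e. 5 levels counting the root), so the depth is the number of divisions: log_3(81) = 4

The recursion tree depth is log_3(81) = 4. At each level, the problem size is divided by 3, so it takes 4 divisions to reduce to a base case of size 1. The algorithm makes 3 recursive calls at each level.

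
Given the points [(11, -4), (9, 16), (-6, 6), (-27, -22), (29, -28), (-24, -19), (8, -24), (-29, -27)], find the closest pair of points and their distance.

Computing all pairwise distances among 8 points:

d((11, -4), (9, 16)) = 20.0998
d((11, -4), (-6, 6)) = 19.7231
d((11, -4), (-27, -22)) = 42.0476
d((11, -4), (29, -28)) = 30.0
d((11, -4), (-24, -19)) = 38.0789
d((11, -4), (8, -24)) = 20.2237
d((11, -4), (-29, -27)) = 46.1411
d((9, 16), (-6, 6)) = 18.0278
d((9, 16), (-27, -22)) = 52.345
d((9, 16), (29, -28)) = 48.3322
d((9, 16), (-24, -19)) = 48.1041
d((9, 16), (8, -24)) = 40.0125
d((9, 16), (-29, -27)) = 57.3847
d((-6, 6), (-27, -22)) = 35.0
d((-6, 6), (29, -28)) = 48.7955
d((-6, 6), (-24, -19)) = 30.8058
d((-6, 6), (8, -24)) = 33.1059
d((-6, 6), (-29, -27)) = 40.2244
d((-27, -22), (29, -28)) = 56.3205
d((-27, -22), (-24, -19)) = 4.2426 <-- minimum
d((-27, -22), (8, -24)) = 35.0571
d((-27, -22), (-29, -27)) = 5.3852
d((29, -28), (-24, -19)) = 53.7587
d((29, -28), (8, -24)) = 21.3776
d((29, -28), (-29, -27)) = 58.0086
d((-24, -19), (8, -24)) = 32.3883
d((-24, -19), (-29, -27)) = 9.434
d((8, -24), (-29, -27)) = 37.1214

Closest pair: (-27, -22) and (-24, -19) with distance 4.2426

The closest pair is (-27, -22) and (-24, -19) with Euclidean distance 4.2426. For 8 points, brute-force pairwise comparison is shown above. For large n, the divide-and-conquer algorithm (sort by x, recurse on halves, check the dividing strip) achieves O(n log n).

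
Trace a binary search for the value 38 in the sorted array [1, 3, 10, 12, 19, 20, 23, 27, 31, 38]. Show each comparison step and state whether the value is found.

Binary search for 38 in [1, 3, 10, 12, 19, 20, 23, 27, 31, 38]:

lo=0, hi=9, mid=4, arr[mid]=19 -> 19 < 38, search right half
lo=5, hi=9, mid=7, arr[mid]=27 -> 27 < 38, search right half
lo=8, hi=9, mid=8, arr[mid]=31 -> 31 < 38, search right half
lo=9, hi=9, mid=9, arr[mid]=38 -> Found target at index 9!

Binary search finds 38 at index 9 after 4 comparisons. The search repeatedly halves the search space by comparing with the middle element.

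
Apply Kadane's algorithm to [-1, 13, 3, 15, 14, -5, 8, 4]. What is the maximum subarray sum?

Using Kadane's algorithm on [-1, 13, 3, 15, 14, -5, 8, 4]:

Scanning through the array:
Position 1 (value 13): max_ending_here = 13, max_so_far = 13
Position 2 (value 3): max_ending_here = 16, max_so_far = 16
Position 3 (value 15): max_ending_here = 31, max_so_far = 31
Position 4 (value 14): max_ending_here = 45, max_so_far = 45
Position 5 (value -5): max_ending_here = 40, max_so_far = 45
Position 6 (value 8): max_ending_here = 48, max_so_far = 48
Position 7 (value 4): max_ending_here = 52, max_so_far = 52

Maximum subarray: [13, 3, 15, 14, -5, 8, 4]
Maximum sum: 52

The maximum subarray is [13, 3, 15, 14, -5, 8, 4] with sum 52. This subarray runs from index 1 to index 7.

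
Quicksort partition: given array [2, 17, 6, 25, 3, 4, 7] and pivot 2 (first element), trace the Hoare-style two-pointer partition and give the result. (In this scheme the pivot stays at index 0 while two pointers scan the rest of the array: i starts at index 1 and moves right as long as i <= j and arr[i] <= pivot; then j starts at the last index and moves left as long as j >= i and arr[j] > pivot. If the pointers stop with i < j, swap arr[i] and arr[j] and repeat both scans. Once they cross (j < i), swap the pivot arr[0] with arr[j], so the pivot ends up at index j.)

Hoare-style two-pointer partition with pivot = 2:

Initial array: [2, 17, 6, 25, 3, 4, 7]

Pointers start at i = 1, j = 6.
i ends at 1, j ends at 0: the pointers have crossed (j < i), so scanning stops.

j = 0, so swapping arr[0] with arr[j] leaves the pivot at position 0: [2, 17, 6, 25, 3, 4, 7]
Pivot position: 0

After partitioning with pivot 2, the array becomes [2, 17, 6, 25, 3, 4, 7]. The pivot is placed at index 0. All elements to the left of the pivot are <= 2, and all elements to the right are > 2.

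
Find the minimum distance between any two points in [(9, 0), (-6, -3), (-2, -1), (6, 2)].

Computing all pairwise distances among 4 points:

d((9, 0), (-6, -3)) = 15.2971
d((9, 0), (-2, -1)) = 11.0454
d((9, 0), (6, 2)) = 3.6056 <-- minimum
d((-6, -3), (-2, -1)) = 4.4721
d((-6, -3), (6, 2)) = 13.0
d((-2, -1), (6, 2)) = 8.544

Closest pair: (9, 0) and (6, 2) with distance 3.6056

The closest pair is (9, 0) and (6, 2) with Euclidean distance 3.6056. For 4 points, brute-force pairwise comparison is shown above. For large n, the divide-and-conquer algorithm (sort by x, recurse on halves, check the dividing strip) achieves O(n log n).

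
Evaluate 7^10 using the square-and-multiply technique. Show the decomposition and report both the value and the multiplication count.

Computing 7^10 by squaring (build up from 7^1; each line after the first costs one multiplication):

7^1 = 7
7^2 = (7^1)^2 = 7^2 = 49
7^4 = (7^2)^2 = 49^2 = 2401
7^5 = 7 * 7^4 = 7 * 2401 = 16807
7^10 = (7^5)^2 = 16807^2 = 282475249

Result: 282475249
Multiplications needed: 4 (4 lines after 7^1)

7^10 = 282475249. Using exponentiation by squaring, this requires 4 multiplications. The key idea: if the exponent is even, square the half-power; if odd, multiply by the base once.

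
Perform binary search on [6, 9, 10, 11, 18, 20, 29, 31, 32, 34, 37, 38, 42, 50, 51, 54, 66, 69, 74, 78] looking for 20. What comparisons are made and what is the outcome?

Binary search for 20 in [6, 9, 10, 11, 18, 20, 29, 31, 32, 34, 37, 38, 42, 50, 51, 54, 66, 69, 74, 78]:

lo=0, hi=19, mid=9, arr[mid]=34 -> 34 > 20, search left half
lo=0, hi=8, mid=4, arr[mid]=18 -> 18 < 20, search right half
lo=5, hi=8, mid=6, arr[mid]=29 -> 29 > 20, search left half
lo=5, hi=5, mid=5, arr[mid]=20 -> Found target at index 5!

Binary search finds 20 at index 5 after 4 comparisons. The search repeatedly halves the search space by comparing with the middle element.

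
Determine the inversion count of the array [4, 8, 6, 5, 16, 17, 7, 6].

Finding inversions in [4, 8, 6, 5, 16, 17, 7, 6]:

(1, 2): arr[1]=8 > arr[2]=6
(1, 3): arr[1]=8 > arr[3]=5
(1, 6): arr[1]=8 > arr[6]=7
(1, 7): arr[1]=8 > arr[7]=6
(2, 3): arr[2]=6 > arr[3]=5
(4, 6): arr[4]=16 > arr[6]=7
(4, 7): arr[4]=16 > arr[7]=6
(5, 6): arr[5]=17 > arr[6]=7
(5, 7): arr[5]=17 > arr[7]=6
(6, 7): arr[6]=7 > arr[7]=6

Total inversions: 10

The array has 10 inversion(s): (1,2), (1,3), (1,6), (1,7), (2,3), (4,6), (4,7), (5,6), (5,7), (6,7). Each pair (i,j) satisfies i < j and arr[i] > arr[j].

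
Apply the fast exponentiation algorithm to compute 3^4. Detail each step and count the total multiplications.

Computing 3^4 by squaring (build up from 3^1; each line after the first costs one multiplication):

3^1 = 3
3^2 = (3^1)^2 = 3^2 = 9
3^4 = (3^2)^2 = 9^2 = 81

Result: 81
Multiplications needed: 2 (2 lines after 3^1)

3^4 = 81. Using exponentiation by squaring, this requires 2 multiplications. The key idea: if the exponent is even, square the half-power; if odd, multiply by the base once.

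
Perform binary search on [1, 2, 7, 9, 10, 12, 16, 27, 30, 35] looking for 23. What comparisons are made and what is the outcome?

Binary search for 23 in [1, 2, 7, 9, 10, 12, 16, 27, 30, 35]:

lo=0, hi=9, mid=4, arr[mid]=10 -> 10 < 23, search right half
lo=5, hi=9, mid=7, arr[mid]=27 -> 27 > 23, search left half
lo=5, hi=6, mid=5, arr[mid]=12 -> 12 < 23, search right half
lo=6, hi=6, mid=6, arr[mid]=16 -> 16 < 23, search right half
lo=7 > hi=6, target 23 not found

Binary search determines that 23 is not in the array after 4 comparisons. The search space was exhausted without finding the target.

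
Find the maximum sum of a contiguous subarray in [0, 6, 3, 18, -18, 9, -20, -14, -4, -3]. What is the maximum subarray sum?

Using Kadane's algorithm on [0, 6, 3, 18, -18, 9, -20, -14, -4, -3]:

Scanning through the array:
Position 1 (value 6): max_ending_here = 6, max_so_far = 6
Position 2 (value 3): max_ending_here = 9, max_so_far = 9
Position 3 (value 18): max_ending_here = 27, max_so_far = 27
Position 4 (value -18): max_ending_here = 9, max_so_far = 27
Position 5 (value 9): max_ending_here = 18, max_so_far = 27
Position 6 (value -20): max_ending_here = -2, max_so_far = 27
Position 7 (value -14): max_ending_here = -14, max_so_far = 27
Position 8 (value -4): max_ending_here = -4, max_so_far = 27
Position 9 (value -3): max_ending_here = -3, max_so_far = 27

Maximum subarray: [0, 6, 3, 18]
Maximum sum: 27

The maximum subarray is [0, 6, 3, 18] with sum 27. This subarray runs from index 0 to index 3.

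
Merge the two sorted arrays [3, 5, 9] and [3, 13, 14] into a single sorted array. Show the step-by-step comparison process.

Merging process:

Compare 3 vs 3: take 3 from left. Merged: [3]
Compare 5 vs 3: take 3 from right. Merged: [3, 3]
Compare 5 vs 13: take 5 from left. Merged: [3, 3, 5]
Compare 9 vs 13: take 9 from left. Merged: [3, 3, 5, 9]
Append remaining from right: [13, 14]. Merged: [3, 3, 5, 9, 13, 14]

Final merged array: [3, 3, 5, 9, 13, 14]
Total comparisons: 4

The merged array is [3, 3, 5, 9, 13, 14], requiring 4 comparisons. The merge step runs in O(n) time where n is the total number of elements.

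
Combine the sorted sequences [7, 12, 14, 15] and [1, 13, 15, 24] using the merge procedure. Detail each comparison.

Merging process:

Compare 7 vs 1: take 1 from right. Merged: [1]
Compare 7 vs 13: take 7 from left. Merged: [1, 7]
Compare 12 vs 13: take 12 from left. Merged: [1, 7, 12]
Compare 14 vs 13: take 13 from right. Merged: [1, 7, 12, 13]
Compare 14 vs 15: take 14 from left. Merged: [1, 7, 12, 13, 14]
Compare 15 vs 15: take 15 from left. Merged: [1, 7, 12, 13, 14, 15]
Append remaining from right: [15, 24]. Merged: [1, 7, 12, 13, 14, 15, 15, 24]

Final merged array: [1, 7, 12, 13, 14, 15, 15, 24]
Total comparisons: 6

The merged array is [1, 7, 12, 13, 14, 15, 15, 24], requiring 6 comparisons. The merge step runs in O(n) time where n is the total number of elements.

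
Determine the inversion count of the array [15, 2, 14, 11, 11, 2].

Finding inversions in [15, 2, 14, 11, 11, 2]:

(0, 1): arr[0]=15 > arr[1]=2
(0, 2): arr[0]=15 > arr[2]=14
(0, 3): arr[0]=15 > arr[3]=11
(0, 4): arr[0]=15 > arr[4]=11
(0, 5): arr[0]=15 > arr[5]=2
(2, 3): arr[2]=14 > arr[3]=11
(2, 4): arr[2]=14 > arr[4]=11
(2, 5): arr[2]=14 > arr[5]=2
(3, 5): arr[3]=11 > arr[5]=2
(4, 5): arr[4]=11 > arr[5]=2

Total inversions: 10

The array has 10 inversion(s): (0,1), (0,2), (0,3), (0,4), (0,5), (2,3), (2,4), (2,5), (3,5), (4,5). Each pair (i,j) satisfies i < j and arr[i] > arr[j].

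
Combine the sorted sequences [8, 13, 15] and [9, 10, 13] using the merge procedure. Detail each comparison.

Merging process:

Compare 8 vs 9: take 8 from left. Merged: [8]
Compare 13 vs 9: take 9 from right. Merged: [8, 9]
Compare 13 vs 10: take 10 from right. Merged: [8, 9, 10]
Compare 13 vs 13: take 13 from left. Merged: [8, 9, 10, 13]
Compare 15 vs 13: take 13 from right. Merged: [8, 9, 10, 13, 13]
Append remaining from left: [15]. Merged: [8, 9, 10, 13, 13, 15]

Final merged array: [8, 9, 10, 13, 13, 15]
Total comparisons: 5

The merged array is [8, 9, 10, 13, 13, 15], requiring 5 comparisons. The merge step runs in O(n) time where n is the total number of elements.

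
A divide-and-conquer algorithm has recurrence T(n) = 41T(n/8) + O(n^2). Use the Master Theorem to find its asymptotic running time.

Master Theorem for T(n) = 41T(n/8) + O(n^2):

a = 41, b = 8, c = 2
log_b(a) = log_8(41) = 1.7859

Case 3: c = 2 > log_8(41) = 1.7859
T(n) = O(n^2) = O(n^2)

For T(n) = 41T(n/8) + O(n^2): log_8(41) = 1.7859. This is Case 3 of the Master Theorem (c > log_b(a), work dominated by root), giving O(n^2).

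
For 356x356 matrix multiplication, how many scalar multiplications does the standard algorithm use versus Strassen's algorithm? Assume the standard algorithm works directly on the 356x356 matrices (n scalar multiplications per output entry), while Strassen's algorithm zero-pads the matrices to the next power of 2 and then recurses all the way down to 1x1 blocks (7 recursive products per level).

Matrix multiplication for 356x356 matrices:

Strassen's algorithm requires power-of-2 dimensions. Pad 356x356 to 512x512 (next power of 2).

Standard algorithm: 356^3 = 45118016 multiplications
Strassen's algorithm: 7^(log2(512)) = 7^9 = 40353607 multiplications
Savings: 45118016 - 40353607 = 4764409 multiplications

Standard: 45118016 multiplications (356^3). Strassen: 40353607 multiplications (7^9, after padding to 512x512). Strassen reduces 8 recursive multiplications to 7 at each level.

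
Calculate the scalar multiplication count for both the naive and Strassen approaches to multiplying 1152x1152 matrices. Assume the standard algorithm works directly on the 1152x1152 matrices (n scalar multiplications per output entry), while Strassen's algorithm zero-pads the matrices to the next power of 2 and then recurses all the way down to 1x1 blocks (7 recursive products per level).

Matrix multiplication for 1152x1152 matrices:

Strassen's algorithm requires power-of-2 dimensions. Pad 1152x1152 to 2048x2048 (next power of 2).

Standard algorithm: 1152^3 = 1528823808 multiplications
Strassen's algorithm: 7^(log2(2048)) = 7^11 = 1977326743 multiplications
Difference: 1528823808 - 1977326743 = -448502935 (Strassen uses MORE here due to padding overhead — for small or just-over-power-of-2 n, padding can outweigh the per-level savings)

Standard: 1528823808 multiplications (1152^3). Strassen: 1977326743 multiplications (7^11, after padding to 2048x2048). Strassen reduces 8 recursive multiplications to 7 at each level.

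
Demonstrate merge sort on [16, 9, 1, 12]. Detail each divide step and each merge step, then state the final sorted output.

Merge sort trace:

Split: [16, 9, 1, 12] -> [16, 9] and [1, 12]
  Split: [16, 9] -> [16] and [9]
  Merge: [16] + [9] -> [9, 16]
  Split: [1, 12] -> [1] and [12]
  Merge: [1] + [12] -> [1, 12]
Merge: [9, 16] + [1, 12] -> [1, 9, 12, 16]

Final sorted array: [1, 9, 12, 16]

The merge sort proceeds by recursively splitting the array and merging sorted halves.
After all merges, the sorted array is [1, 9, 12, 16].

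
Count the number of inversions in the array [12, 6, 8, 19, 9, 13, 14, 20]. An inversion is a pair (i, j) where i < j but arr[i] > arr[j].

Finding inversions in [12, 6, 8, 19, 9, 13, 14, 20]:

(0, 1): arr[0]=12 > arr[1]=6
(0, 2): arr[0]=12 > arr[2]=8
(0, 4): arr[0]=12 > arr[4]=9
(3, 4): arr[3]=19 > arr[4]=9
(3, 5): arr[3]=19 > arr[5]=13
(3, 6): arr[3]=19 > arr[6]=14

Total inversions: 6

The array has 6 inversion(s): (0,1), (0,2), (0,4), (3,4), (3,5), (3,6). Each pair (i,j) satisfies i < j and arr[i] > arr[j].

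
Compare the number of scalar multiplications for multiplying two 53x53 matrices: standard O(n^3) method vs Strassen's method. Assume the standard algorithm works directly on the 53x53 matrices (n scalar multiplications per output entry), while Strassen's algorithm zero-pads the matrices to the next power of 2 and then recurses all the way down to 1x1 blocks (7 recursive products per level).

Matrix multiplication for 53x53 matrices:

Strassen's algorithm requires power-of-2 dimensions. Pad 53x53 to 64x64 (next power of 2).

Standard algorithm: 53^3 = 148877 multiplications
Strassen's algorithm: 7^(log2(64)) = 7^6 = 117649 multiplications
Savings: 148877 - 117649 = 31228 multiplications

Standard: 148877 multiplications (53^3). Strassen: 117649 multiplications (7^6, after padding to 64x64). Strassen reduces 8 recursive multiplications to 7 at each level.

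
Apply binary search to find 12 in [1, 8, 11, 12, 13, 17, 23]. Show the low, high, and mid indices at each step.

Binary search for 12 in [1, 8, 11, 12, 13, 17, 23]:

lo=0, hi=6, mid=3, arr[mid]=12 -> Found target at index 3!

Binary search finds 12 at index 3 after 1 comparisons. The search repeatedly halves the search space by comparing with the middle element.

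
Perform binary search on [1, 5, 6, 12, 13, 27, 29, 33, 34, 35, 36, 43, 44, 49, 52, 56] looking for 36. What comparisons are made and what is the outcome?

Binary search for 36 in [1, 5, 6, 12, 13, 27, 29, 33, 34, 35, 36, 43, 44, 49, 52, 56]:

lo=0, hi=15, mid=7, arr[mid]=33 -> 33 < 36, search right half
lo=8, hi=15, mid=11, arr[mid]=43 -> 43 > 36, search left half
lo=8, hi=10, mid=9, arr[mid]=35 -> 35 < 36, search right half
lo=10, hi=10, mid=10, arr[mid]=36 -> Found target at index 10!

Binary search finds 36 at index 10 after 4 comparisons. The search repeatedly halves the search space by comparing with the middle element.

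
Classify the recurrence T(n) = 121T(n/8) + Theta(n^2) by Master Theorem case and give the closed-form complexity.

Master Theorem for T(n) = 121T(n/8) + O(n^2):

a = 121, b = 8, c = 2
log_b(a) = log_8(121) = 2.3063

Case 1: c = 2 < log_8(121) = 2.3063
T(n) = O(n^(log_8 121))

For T(n) = 121T(n/8) + O(n^2): log_8(121) = 2.3063. This is Case 1 of the Master Theorem (c < log_b(a), work dominated by leaves), giving O(n^(log_8 121)).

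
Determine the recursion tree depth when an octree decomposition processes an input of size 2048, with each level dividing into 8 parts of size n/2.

For divide and conquer with division factor 2:

Problem sizes at each level:
Level 0: 2048
Level 1: 1024
Level 2: 512
Level 3: 256
Level 4: 128
Level 5: 64
Level 6: 32
Level 7: 16
Level 8: 8
Level 9: 4
Level 10: 2
Level 11: 1

The root is level 0 and the size-1 base case is level 11 (the tree spans levels 0 through 11, i.e. 12 levels counting the root), so the depth is the number of divisions: log_2(2048) = 11

The recursion tree depth is log_2(2048) = 11. At each level, the problem size is divided by 2, so it takes 11 divisions to reduce to a base case of size 1. The algorithm makes 8 recursive calls at each level.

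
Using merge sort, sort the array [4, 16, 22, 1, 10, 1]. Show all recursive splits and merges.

Merge sort trace:

Split: [4, 16, 22, 1, 10, 1] -> [4, 16, 22] and [1, 10, 1]
  Split: [4, 16, 22] -> [4] and [16, 22]
    Split: [16, 22] -> [16] and [22]
    Merge: [16] + [22] -> [16, 22]
  Merge: [4] + [16, 22] -> [4, 16, 22]
  Split: [1, 10, 1] -> [1] and [10, 1]
    Split: [10, 1] -> [10] and [1]
    Merge: [10] + [1] -> [1, 10]
  Merge: [1] + [1, 10] -> [1, 1, 10]
Merge: [4, 16, 22] + [1, 1, 10] -> [1, 1, 4, 10, 16, 22]

Final sorted array: [1, 1, 4, 10, 16, 22]

The merge sort proceeds by recursively splitting the array and merging sorted halves.
After all merges, the sorted array is [1, 1, 4, 10, 16, 22].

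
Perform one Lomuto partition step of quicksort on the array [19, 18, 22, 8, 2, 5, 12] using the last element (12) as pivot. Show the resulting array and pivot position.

Lomuto partition with pivot = 12:

Initial array: [19, 18, 22, 8, 2, 5, 12]

arr[0]=19 > 12: no swap
arr[1]=18 > 12: no swap
arr[2]=22 > 12: no swap
arr[3]=8 <= 12: swap with position 0, array becomes [8, 18, 22, 19, 2, 5, 12]
arr[4]=2 <= 12: swap with position 1, array becomes [8, 2, 22, 19, 18, 5, 12]
arr[5]=5 <= 12: swap with position 2, array becomes [8, 2, 5, 19, 18, 22, 12]

Place pivot at position 3: [8, 2, 5, 12, 18, 22, 19]
Pivot position: 3

After partitioning with pivot 12, the array becomes [8, 2, 5, 12, 18, 22, 19]. The pivot is placed at index 3. All elements to the left of the pivot are <= 12, and all elements to the right are > 12.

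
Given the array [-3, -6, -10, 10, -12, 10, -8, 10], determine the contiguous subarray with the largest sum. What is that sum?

Using Kadane's algorithm on [-3, -6, -10, 10, -12, 10, -8, 10]:

Scanning through the array:
Position 1 (value -6): max_ending_here = -6, max_so_far = -3
Position 2 (value -10): max_ending_here = -10, max_so_far = -3
Position 3 (value 10): max_ending_here = 10, max_so_far = 10
Position 4 (value -12): max_ending_here = -2, max_so_far = 10
Position 5 (value 10): max_ending_here = 10, max_so_far = 10
Position 6 (value -8): max_ending_here = 2, max_so_far = 10
Position 7 (value 10): max_ending_here = 12, max_so_far = 12

Maximum subarray: [10, -8, 10]
Maximum sum: 12

The maximum subarray is [10, -8, 10] with sum 12. This subarray runs from index 5 to index 7.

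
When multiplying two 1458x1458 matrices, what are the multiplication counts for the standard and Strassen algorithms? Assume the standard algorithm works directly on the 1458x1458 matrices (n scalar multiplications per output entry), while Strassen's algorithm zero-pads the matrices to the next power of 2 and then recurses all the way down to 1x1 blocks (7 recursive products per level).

Matrix multiplication for 1458x1458 matrices:

Strassen's algorithm requires power-of-2 dimensions. Pad 1458x1458 to 2048x2048 (next power of 2).

Standard algorithm: 1458^3 = 3099363912 multiplications
Strassen's algorithm: 7^(log2(2048)) = 7^11 = 1977326743 multiplications
Savings: 3099363912 - 1977326743 = 1122037169 multiplications

Standard: 3099363912 multiplications (1458^3). Strassen: 1977326743 multiplications (7^11, after padding to 2048x2048). Strassen reduces 8 recursive multiplications to 7 at each level.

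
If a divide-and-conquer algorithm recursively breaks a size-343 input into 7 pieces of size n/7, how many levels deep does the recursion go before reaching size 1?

For divide and conquer with division factor 7:

Problem sizes at each level:
Level 0: 343
Level 1: 49
Level 2: 7
Level 3: 1

The root is level 0 and the size-1 base case is level 3 (the tree spans levels 0 through 3, i.e. 4 levels counting the root), so the depth is the number of divisions: log_7(343) = 3

The recursion tree depth is log_7(343) = 3. At each level, the problem size is divided by 7, so it takes 3 divisions to reduce to a base case of size 1. The algorithm makes 7 recursive calls at each level.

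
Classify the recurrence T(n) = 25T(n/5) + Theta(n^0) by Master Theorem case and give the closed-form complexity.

Master Theorem for T(n) = 25T(n/5) + O(n^0):

a = 25, b = 5, c = 0
log_b(a) = log_5(25) = 2.0000

Case 1: c = 0 < log_5(25) = 2.0000
T(n) = O(n^(log_5 25)) = O(n^2)

For T(n) = 25T(n/5) + O(n^0): log_5(25) = 2.0000. This is Case 1 of the Master Theorem (c < log_b(a), work dominated by leaves), giving O(n^2).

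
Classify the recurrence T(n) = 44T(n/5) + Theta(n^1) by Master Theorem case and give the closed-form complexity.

Master Theorem for T(n) = 44T(n/5) + O(n^1):

a = 44, b = 5, c = 1
log_b(a) = log_5(44) = 2.3512

Case 1: c = 1 < log_5(44) = 2.3512
T(n) = O(n^(log_5 44))

For T(n) = 44T(n/5) + O(n^1): log_5(44) = 2.3512. This is Case 1 of the Master Theorem (c < log_b(a), work dominated by leaves), giving O(n^(log_5 44)).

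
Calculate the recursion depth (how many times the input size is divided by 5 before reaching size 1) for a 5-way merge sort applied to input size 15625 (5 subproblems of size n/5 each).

For divide and conquer with division factor 5:

Problem sizes at each level:
Level 0: 15625
Level 1: 3125
Level 2: 625
Level 3: 125
Level 4: 25
Level 5: 5
Level 6: 1

The root is level 0 and the size-1 base case is level 6 (the tree spans levels 0 through 6, i.e. 7 levels counting the root), so the depth is the number of divisions: log_5(15625) = 6

The recursion tree depth is log_5(15625) = 6. At each level, the problem size is divided by 5, so it takes 6 divisions to reduce to a base case of size 1. The algorithm makes 5 recursive calls at each level.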